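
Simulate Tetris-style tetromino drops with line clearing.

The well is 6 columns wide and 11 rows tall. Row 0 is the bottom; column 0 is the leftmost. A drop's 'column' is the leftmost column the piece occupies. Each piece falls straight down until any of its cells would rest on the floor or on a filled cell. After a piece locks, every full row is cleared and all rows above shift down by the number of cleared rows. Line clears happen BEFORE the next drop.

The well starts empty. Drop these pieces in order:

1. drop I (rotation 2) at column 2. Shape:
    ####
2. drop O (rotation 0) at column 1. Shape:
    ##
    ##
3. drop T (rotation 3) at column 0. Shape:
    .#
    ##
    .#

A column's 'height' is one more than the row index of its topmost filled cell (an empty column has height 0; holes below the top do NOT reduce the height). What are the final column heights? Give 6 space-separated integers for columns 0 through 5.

Drop 1: I rot2 at col 2 lands with bottom-row=0; cleared 0 line(s) (total 0); column heights now [0 0 1 1 1 1], max=1
Drop 2: O rot0 at col 1 lands with bottom-row=1; cleared 0 line(s) (total 0); column heights now [0 3 3 1 1 1], max=3
Drop 3: T rot3 at col 0 lands with bottom-row=3; cleared 0 line(s) (total 0); column heights now [5 6 3 1 1 1], max=6

Answer: 5 6 3 1 1 1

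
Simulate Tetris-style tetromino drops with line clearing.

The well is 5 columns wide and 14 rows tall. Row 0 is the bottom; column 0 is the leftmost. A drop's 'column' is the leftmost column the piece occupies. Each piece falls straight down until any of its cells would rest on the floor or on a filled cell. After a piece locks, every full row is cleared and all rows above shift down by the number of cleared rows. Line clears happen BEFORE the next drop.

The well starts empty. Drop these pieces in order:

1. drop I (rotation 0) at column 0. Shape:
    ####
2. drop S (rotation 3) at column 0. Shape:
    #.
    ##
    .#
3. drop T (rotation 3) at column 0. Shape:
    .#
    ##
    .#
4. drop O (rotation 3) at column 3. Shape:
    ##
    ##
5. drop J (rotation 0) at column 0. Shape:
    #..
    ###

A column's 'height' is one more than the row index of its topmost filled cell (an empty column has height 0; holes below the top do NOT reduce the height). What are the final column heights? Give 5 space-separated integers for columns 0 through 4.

Answer: 8 7 7 3 3

Derivation:
Drop 1: I rot0 at col 0 lands with bottom-row=0; cleared 0 line(s) (total 0); column heights now [1 1 1 1 0], max=1
Drop 2: S rot3 at col 0 lands with bottom-row=1; cleared 0 line(s) (total 0); column heights now [4 3 1 1 0], max=4
Drop 3: T rot3 at col 0 lands with bottom-row=3; cleared 0 line(s) (total 0); column heights now [5 6 1 1 0], max=6
Drop 4: O rot3 at col 3 lands with bottom-row=1; cleared 0 line(s) (total 0); column heights now [5 6 1 3 3], max=6
Drop 5: J rot0 at col 0 lands with bottom-row=6; cleared 0 line(s) (total 0); column heights now [8 7 7 3 3], max=8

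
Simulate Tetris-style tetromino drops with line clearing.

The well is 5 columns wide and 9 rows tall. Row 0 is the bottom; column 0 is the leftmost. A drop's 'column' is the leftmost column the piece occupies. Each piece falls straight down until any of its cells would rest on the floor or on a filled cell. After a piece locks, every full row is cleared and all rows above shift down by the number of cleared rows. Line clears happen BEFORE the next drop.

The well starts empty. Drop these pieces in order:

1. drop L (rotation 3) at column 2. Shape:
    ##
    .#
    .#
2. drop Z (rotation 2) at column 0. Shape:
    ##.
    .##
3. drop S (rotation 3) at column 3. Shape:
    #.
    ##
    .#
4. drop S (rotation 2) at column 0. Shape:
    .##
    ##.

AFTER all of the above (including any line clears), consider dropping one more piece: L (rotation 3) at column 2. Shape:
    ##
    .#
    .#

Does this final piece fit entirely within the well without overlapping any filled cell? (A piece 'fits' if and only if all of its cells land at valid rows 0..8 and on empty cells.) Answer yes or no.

Answer: yes

Derivation:
Drop 1: L rot3 at col 2 lands with bottom-row=0; cleared 0 line(s) (total 0); column heights now [0 0 3 3 0], max=3
Drop 2: Z rot2 at col 0 lands with bottom-row=3; cleared 0 line(s) (total 0); column heights now [5 5 4 3 0], max=5
Drop 3: S rot3 at col 3 lands with bottom-row=2; cleared 0 line(s) (total 0); column heights now [5 5 4 5 4], max=5
Drop 4: S rot2 at col 0 lands with bottom-row=5; cleared 0 line(s) (total 0); column heights now [6 7 7 5 4], max=7
Test piece L rot3 at col 2 (width 2): heights before test = [6 7 7 5 4]; fits = True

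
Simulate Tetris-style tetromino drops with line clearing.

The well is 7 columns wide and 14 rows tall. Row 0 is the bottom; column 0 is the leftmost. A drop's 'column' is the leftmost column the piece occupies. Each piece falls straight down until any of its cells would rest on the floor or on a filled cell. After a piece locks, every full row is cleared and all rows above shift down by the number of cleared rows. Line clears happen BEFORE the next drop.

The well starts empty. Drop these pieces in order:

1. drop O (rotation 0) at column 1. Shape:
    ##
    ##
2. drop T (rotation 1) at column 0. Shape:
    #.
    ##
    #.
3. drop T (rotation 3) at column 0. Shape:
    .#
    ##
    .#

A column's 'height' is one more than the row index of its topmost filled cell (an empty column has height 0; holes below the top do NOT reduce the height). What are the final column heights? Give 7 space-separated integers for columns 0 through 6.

Drop 1: O rot0 at col 1 lands with bottom-row=0; cleared 0 line(s) (total 0); column heights now [0 2 2 0 0 0 0], max=2
Drop 2: T rot1 at col 0 lands with bottom-row=1; cleared 0 line(s) (total 0); column heights now [4 3 2 0 0 0 0], max=4
Drop 3: T rot3 at col 0 lands with bottom-row=3; cleared 0 line(s) (total 0); column heights now [5 6 2 0 0 0 0], max=6

Answer: 5 6 2 0 0 0 0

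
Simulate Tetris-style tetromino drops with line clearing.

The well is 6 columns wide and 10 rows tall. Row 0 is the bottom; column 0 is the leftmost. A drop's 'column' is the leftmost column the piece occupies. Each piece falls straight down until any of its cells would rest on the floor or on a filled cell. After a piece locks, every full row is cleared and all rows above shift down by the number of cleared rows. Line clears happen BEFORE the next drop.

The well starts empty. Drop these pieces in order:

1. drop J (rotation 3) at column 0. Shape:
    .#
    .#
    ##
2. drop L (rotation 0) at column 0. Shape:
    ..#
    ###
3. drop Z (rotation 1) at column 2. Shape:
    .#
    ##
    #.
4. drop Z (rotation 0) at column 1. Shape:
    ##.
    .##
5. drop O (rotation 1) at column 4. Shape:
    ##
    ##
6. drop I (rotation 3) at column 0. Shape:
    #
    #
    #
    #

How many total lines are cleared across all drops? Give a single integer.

Drop 1: J rot3 at col 0 lands with bottom-row=0; cleared 0 line(s) (total 0); column heights now [1 3 0 0 0 0], max=3
Drop 2: L rot0 at col 0 lands with bottom-row=3; cleared 0 line(s) (total 0); column heights now [4 4 5 0 0 0], max=5
Drop 3: Z rot1 at col 2 lands with bottom-row=5; cleared 0 line(s) (total 0); column heights now [4 4 7 8 0 0], max=8
Drop 4: Z rot0 at col 1 lands with bottom-row=8; cleared 0 line(s) (total 0); column heights now [4 10 10 9 0 0], max=10
Drop 5: O rot1 at col 4 lands with bottom-row=0; cleared 0 line(s) (total 0); column heights now [4 10 10 9 2 2], max=10
Drop 6: I rot3 at col 0 lands with bottom-row=4; cleared 0 line(s) (total 0); column heights now [8 10 10 9 2 2], max=10

Answer: 0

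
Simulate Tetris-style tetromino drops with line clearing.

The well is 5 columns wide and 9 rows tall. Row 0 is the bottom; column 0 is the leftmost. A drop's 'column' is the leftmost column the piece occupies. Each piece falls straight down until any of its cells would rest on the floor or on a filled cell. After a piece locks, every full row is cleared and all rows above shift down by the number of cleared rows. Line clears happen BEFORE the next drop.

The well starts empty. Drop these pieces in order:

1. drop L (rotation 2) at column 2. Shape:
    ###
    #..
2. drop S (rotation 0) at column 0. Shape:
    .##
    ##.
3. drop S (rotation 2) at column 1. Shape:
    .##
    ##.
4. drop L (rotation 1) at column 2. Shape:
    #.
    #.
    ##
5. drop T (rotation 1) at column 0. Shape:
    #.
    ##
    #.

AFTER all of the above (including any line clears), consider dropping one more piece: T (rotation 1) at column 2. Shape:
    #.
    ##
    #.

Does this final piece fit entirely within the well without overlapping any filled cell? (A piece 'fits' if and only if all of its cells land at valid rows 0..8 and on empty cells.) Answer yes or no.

Answer: no

Derivation:
Drop 1: L rot2 at col 2 lands with bottom-row=0; cleared 0 line(s) (total 0); column heights now [0 0 2 2 2], max=2
Drop 2: S rot0 at col 0 lands with bottom-row=1; cleared 1 line(s) (total 1); column heights now [0 2 2 0 0], max=2
Drop 3: S rot2 at col 1 lands with bottom-row=2; cleared 0 line(s) (total 1); column heights now [0 3 4 4 0], max=4
Drop 4: L rot1 at col 2 lands with bottom-row=4; cleared 0 line(s) (total 1); column heights now [0 3 7 5 0], max=7
Drop 5: T rot1 at col 0 lands with bottom-row=2; cleared 0 line(s) (total 1); column heights now [5 4 7 5 0], max=7
Test piece T rot1 at col 2 (width 2): heights before test = [5 4 7 5 0]; fits = False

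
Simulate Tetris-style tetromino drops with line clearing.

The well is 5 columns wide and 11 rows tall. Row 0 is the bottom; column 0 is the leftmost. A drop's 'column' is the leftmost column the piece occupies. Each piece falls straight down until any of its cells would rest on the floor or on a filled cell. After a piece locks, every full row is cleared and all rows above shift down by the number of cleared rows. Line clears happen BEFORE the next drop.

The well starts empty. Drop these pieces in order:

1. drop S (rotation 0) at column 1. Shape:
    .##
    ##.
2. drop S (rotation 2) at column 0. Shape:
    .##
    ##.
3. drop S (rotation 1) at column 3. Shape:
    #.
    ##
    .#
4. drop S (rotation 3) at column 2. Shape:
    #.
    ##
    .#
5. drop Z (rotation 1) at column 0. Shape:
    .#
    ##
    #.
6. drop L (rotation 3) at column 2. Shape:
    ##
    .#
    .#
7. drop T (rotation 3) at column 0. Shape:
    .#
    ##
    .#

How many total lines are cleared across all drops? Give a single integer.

Drop 1: S rot0 at col 1 lands with bottom-row=0; cleared 0 line(s) (total 0); column heights now [0 1 2 2 0], max=2
Drop 2: S rot2 at col 0 lands with bottom-row=1; cleared 0 line(s) (total 0); column heights now [2 3 3 2 0], max=3
Drop 3: S rot1 at col 3 lands with bottom-row=1; cleared 1 line(s) (total 1); column heights now [0 2 2 3 2], max=3
Drop 4: S rot3 at col 2 lands with bottom-row=3; cleared 0 line(s) (total 1); column heights now [0 2 6 5 2], max=6
Drop 5: Z rot1 at col 0 lands with bottom-row=1; cleared 1 line(s) (total 2); column heights now [2 3 5 4 0], max=5
Drop 6: L rot3 at col 2 lands with bottom-row=4; cleared 0 line(s) (total 2); column heights now [2 3 7 7 0], max=7
Drop 7: T rot3 at col 0 lands with bottom-row=3; cleared 0 line(s) (total 2); column heights now [5 6 7 7 0], max=7

Answer: 2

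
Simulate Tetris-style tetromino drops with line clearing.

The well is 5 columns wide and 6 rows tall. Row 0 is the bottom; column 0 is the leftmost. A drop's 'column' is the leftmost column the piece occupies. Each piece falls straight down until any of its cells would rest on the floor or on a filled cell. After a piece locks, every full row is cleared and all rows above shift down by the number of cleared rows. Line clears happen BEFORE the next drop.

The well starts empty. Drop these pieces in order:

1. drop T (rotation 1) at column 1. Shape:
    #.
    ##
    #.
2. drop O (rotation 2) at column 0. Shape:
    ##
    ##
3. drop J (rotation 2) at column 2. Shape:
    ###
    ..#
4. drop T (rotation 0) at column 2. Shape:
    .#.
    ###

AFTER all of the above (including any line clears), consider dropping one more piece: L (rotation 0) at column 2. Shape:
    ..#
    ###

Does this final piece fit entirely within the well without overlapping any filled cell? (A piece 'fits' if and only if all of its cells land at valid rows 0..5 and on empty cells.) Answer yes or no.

Drop 1: T rot1 at col 1 lands with bottom-row=0; cleared 0 line(s) (total 0); column heights now [0 3 2 0 0], max=3
Drop 2: O rot2 at col 0 lands with bottom-row=3; cleared 0 line(s) (total 0); column heights now [5 5 2 0 0], max=5
Drop 3: J rot2 at col 2 lands with bottom-row=1; cleared 0 line(s) (total 0); column heights now [5 5 3 3 3], max=5
Drop 4: T rot0 at col 2 lands with bottom-row=3; cleared 1 line(s) (total 1); column heights now [4 4 3 4 3], max=4
Test piece L rot0 at col 2 (width 3): heights before test = [4 4 3 4 3]; fits = True

Answer: yes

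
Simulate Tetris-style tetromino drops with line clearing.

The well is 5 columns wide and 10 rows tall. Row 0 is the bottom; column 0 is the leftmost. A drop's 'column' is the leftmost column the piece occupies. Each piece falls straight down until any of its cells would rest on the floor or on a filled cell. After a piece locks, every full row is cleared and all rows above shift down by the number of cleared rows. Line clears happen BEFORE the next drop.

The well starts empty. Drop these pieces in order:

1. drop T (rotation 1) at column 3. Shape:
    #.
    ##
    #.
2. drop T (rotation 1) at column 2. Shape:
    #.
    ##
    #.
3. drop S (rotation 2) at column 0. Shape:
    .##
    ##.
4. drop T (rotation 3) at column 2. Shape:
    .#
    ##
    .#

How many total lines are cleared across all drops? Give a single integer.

Answer: 0

Derivation:
Drop 1: T rot1 at col 3 lands with bottom-row=0; cleared 0 line(s) (total 0); column heights now [0 0 0 3 2], max=3
Drop 2: T rot1 at col 2 lands with bottom-row=2; cleared 0 line(s) (total 0); column heights now [0 0 5 4 2], max=5
Drop 3: S rot2 at col 0 lands with bottom-row=4; cleared 0 line(s) (total 0); column heights now [5 6 6 4 2], max=6
Drop 4: T rot3 at col 2 lands with bottom-row=5; cleared 0 line(s) (total 0); column heights now [5 6 7 8 2], max=8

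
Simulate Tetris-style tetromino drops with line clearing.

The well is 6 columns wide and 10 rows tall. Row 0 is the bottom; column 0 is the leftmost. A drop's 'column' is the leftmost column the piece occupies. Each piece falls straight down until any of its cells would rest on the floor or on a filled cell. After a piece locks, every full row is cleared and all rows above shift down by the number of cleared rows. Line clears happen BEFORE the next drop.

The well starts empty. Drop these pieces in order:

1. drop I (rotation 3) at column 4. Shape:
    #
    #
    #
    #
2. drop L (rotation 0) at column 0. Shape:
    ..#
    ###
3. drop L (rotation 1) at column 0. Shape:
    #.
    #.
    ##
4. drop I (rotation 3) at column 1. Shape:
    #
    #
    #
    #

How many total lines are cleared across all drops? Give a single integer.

Answer: 0

Derivation:
Drop 1: I rot3 at col 4 lands with bottom-row=0; cleared 0 line(s) (total 0); column heights now [0 0 0 0 4 0], max=4
Drop 2: L rot0 at col 0 lands with bottom-row=0; cleared 0 line(s) (total 0); column heights now [1 1 2 0 4 0], max=4
Drop 3: L rot1 at col 0 lands with bottom-row=1; cleared 0 line(s) (total 0); column heights now [4 2 2 0 4 0], max=4
Drop 4: I rot3 at col 1 lands with bottom-row=2; cleared 0 line(s) (total 0); column heights now [4 6 2 0 4 0], max=6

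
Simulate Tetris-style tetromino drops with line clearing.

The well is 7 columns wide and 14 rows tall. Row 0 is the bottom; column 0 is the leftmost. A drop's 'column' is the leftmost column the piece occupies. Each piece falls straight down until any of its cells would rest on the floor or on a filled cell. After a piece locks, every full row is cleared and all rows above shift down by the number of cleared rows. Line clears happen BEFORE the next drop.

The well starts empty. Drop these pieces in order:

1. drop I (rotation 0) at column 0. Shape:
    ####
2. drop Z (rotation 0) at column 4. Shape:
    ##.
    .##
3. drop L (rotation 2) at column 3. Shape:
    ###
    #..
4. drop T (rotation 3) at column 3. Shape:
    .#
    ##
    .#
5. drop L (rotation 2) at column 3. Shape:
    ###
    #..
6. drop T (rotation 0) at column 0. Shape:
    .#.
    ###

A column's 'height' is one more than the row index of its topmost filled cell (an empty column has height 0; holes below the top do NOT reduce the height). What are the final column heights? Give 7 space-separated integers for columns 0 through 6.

Drop 1: I rot0 at col 0 lands with bottom-row=0; cleared 0 line(s) (total 0); column heights now [1 1 1 1 0 0 0], max=1
Drop 2: Z rot0 at col 4 lands with bottom-row=0; cleared 0 line(s) (total 0); column heights now [1 1 1 1 2 2 1], max=2
Drop 3: L rot2 at col 3 lands with bottom-row=1; cleared 0 line(s) (total 0); column heights now [1 1 1 3 3 3 1], max=3
Drop 4: T rot3 at col 3 lands with bottom-row=3; cleared 0 line(s) (total 0); column heights now [1 1 1 5 6 3 1], max=6
Drop 5: L rot2 at col 3 lands with bottom-row=5; cleared 0 line(s) (total 0); column heights now [1 1 1 7 7 7 1], max=7
Drop 6: T rot0 at col 0 lands with bottom-row=1; cleared 0 line(s) (total 0); column heights now [2 3 2 7 7 7 1], max=7

Answer: 2 3 2 7 7 7 1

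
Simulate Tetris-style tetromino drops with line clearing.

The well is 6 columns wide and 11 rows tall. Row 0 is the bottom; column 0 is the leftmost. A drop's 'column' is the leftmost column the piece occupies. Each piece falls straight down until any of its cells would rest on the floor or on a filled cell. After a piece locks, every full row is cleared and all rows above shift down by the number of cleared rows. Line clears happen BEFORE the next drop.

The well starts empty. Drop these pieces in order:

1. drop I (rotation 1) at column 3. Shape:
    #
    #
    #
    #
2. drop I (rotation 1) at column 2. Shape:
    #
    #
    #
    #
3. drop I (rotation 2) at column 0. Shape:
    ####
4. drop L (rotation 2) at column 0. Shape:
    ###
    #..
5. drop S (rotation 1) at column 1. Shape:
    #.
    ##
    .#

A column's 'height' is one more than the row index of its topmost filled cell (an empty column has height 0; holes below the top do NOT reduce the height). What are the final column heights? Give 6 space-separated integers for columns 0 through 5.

Drop 1: I rot1 at col 3 lands with bottom-row=0; cleared 0 line(s) (total 0); column heights now [0 0 0 4 0 0], max=4
Drop 2: I rot1 at col 2 lands with bottom-row=0; cleared 0 line(s) (total 0); column heights now [0 0 4 4 0 0], max=4
Drop 3: I rot2 at col 0 lands with bottom-row=4; cleared 0 line(s) (total 0); column heights now [5 5 5 5 0 0], max=5
Drop 4: L rot2 at col 0 lands with bottom-row=5; cleared 0 line(s) (total 0); column heights now [7 7 7 5 0 0], max=7
Drop 5: S rot1 at col 1 lands with bottom-row=7; cleared 0 line(s) (total 0); column heights now [7 10 9 5 0 0], max=10

Answer: 7 10 9 5 0 0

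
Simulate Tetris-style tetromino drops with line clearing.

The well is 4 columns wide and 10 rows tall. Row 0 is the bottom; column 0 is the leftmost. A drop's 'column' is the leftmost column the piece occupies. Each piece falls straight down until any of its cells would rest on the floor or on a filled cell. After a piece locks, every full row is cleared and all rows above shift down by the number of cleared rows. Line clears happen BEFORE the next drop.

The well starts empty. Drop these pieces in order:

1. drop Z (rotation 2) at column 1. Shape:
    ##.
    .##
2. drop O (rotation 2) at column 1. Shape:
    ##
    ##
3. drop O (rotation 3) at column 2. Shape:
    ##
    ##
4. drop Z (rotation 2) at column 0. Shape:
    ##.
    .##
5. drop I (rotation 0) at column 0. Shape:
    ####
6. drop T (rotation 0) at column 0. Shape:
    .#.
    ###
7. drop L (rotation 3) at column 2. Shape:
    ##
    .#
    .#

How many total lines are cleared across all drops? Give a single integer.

Drop 1: Z rot2 at col 1 lands with bottom-row=0; cleared 0 line(s) (total 0); column heights now [0 2 2 1], max=2
Drop 2: O rot2 at col 1 lands with bottom-row=2; cleared 0 line(s) (total 0); column heights now [0 4 4 1], max=4
Drop 3: O rot3 at col 2 lands with bottom-row=4; cleared 0 line(s) (total 0); column heights now [0 4 6 6], max=6
Drop 4: Z rot2 at col 0 lands with bottom-row=6; cleared 0 line(s) (total 0); column heights now [8 8 7 6], max=8
Drop 5: I rot0 at col 0 lands with bottom-row=8; cleared 1 line(s) (total 1); column heights now [8 8 7 6], max=8
Drop 6: T rot0 at col 0 lands with bottom-row=8; cleared 0 line(s) (total 1); column heights now [9 10 9 6], max=10
Drop 7: L rot3 at col 2 lands with bottom-row=7; cleared 1 line(s) (total 2); column heights now [8 9 9 9], max=9

Answer: 2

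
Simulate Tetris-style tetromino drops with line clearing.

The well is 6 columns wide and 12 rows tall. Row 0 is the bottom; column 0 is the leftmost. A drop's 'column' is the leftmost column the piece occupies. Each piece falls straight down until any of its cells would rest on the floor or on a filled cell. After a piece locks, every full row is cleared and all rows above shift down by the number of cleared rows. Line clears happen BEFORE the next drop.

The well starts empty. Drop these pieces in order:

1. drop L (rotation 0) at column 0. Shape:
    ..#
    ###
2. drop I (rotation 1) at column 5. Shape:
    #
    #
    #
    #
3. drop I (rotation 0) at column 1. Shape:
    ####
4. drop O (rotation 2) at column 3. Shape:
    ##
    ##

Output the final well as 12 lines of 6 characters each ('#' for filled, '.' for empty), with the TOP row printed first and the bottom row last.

Drop 1: L rot0 at col 0 lands with bottom-row=0; cleared 0 line(s) (total 0); column heights now [1 1 2 0 0 0], max=2
Drop 2: I rot1 at col 5 lands with bottom-row=0; cleared 0 line(s) (total 0); column heights now [1 1 2 0 0 4], max=4
Drop 3: I rot0 at col 1 lands with bottom-row=2; cleared 0 line(s) (total 0); column heights now [1 3 3 3 3 4], max=4
Drop 4: O rot2 at col 3 lands with bottom-row=3; cleared 0 line(s) (total 0); column heights now [1 3 3 5 5 4], max=5

Answer: ......
......
......
......
......
......
......
...##.
...###
.#####
..#..#
###..#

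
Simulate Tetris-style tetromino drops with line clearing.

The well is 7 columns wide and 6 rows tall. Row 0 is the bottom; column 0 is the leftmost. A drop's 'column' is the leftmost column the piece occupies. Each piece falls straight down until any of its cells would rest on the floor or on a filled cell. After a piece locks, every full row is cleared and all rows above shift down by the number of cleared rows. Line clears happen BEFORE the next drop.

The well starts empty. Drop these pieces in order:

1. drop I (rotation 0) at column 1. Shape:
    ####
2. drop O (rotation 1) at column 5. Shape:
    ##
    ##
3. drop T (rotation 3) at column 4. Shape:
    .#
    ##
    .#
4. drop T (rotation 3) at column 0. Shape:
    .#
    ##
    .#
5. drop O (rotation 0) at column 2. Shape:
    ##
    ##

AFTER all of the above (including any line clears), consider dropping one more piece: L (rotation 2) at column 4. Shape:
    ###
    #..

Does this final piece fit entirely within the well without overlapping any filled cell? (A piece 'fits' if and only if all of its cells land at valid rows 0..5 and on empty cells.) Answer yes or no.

Drop 1: I rot0 at col 1 lands with bottom-row=0; cleared 0 line(s) (total 0); column heights now [0 1 1 1 1 0 0], max=1
Drop 2: O rot1 at col 5 lands with bottom-row=0; cleared 0 line(s) (total 0); column heights now [0 1 1 1 1 2 2], max=2
Drop 3: T rot3 at col 4 lands with bottom-row=2; cleared 0 line(s) (total 0); column heights now [0 1 1 1 4 5 2], max=5
Drop 4: T rot3 at col 0 lands with bottom-row=1; cleared 0 line(s) (total 0); column heights now [3 4 1 1 4 5 2], max=5
Drop 5: O rot0 at col 2 lands with bottom-row=1; cleared 0 line(s) (total 0); column heights now [3 4 3 3 4 5 2], max=5
Test piece L rot2 at col 4 (width 3): heights before test = [3 4 3 3 4 5 2]; fits = True

Answer: yes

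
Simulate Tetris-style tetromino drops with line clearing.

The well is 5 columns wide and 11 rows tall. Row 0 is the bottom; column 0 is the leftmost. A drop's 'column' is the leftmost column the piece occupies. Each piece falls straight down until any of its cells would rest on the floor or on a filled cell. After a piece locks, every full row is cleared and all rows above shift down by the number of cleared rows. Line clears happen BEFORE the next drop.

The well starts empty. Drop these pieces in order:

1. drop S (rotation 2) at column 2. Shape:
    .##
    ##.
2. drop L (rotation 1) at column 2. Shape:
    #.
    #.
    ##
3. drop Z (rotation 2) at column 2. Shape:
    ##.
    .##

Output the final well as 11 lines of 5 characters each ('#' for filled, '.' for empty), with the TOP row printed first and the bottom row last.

Answer: .....
.....
.....
.....
.....
..##.
..###
..#..
..##.
...##
..##.

Derivation:
Drop 1: S rot2 at col 2 lands with bottom-row=0; cleared 0 line(s) (total 0); column heights now [0 0 1 2 2], max=2
Drop 2: L rot1 at col 2 lands with bottom-row=2; cleared 0 line(s) (total 0); column heights now [0 0 5 3 2], max=5
Drop 3: Z rot2 at col 2 lands with bottom-row=4; cleared 0 line(s) (total 0); column heights now [0 0 6 6 5], max=6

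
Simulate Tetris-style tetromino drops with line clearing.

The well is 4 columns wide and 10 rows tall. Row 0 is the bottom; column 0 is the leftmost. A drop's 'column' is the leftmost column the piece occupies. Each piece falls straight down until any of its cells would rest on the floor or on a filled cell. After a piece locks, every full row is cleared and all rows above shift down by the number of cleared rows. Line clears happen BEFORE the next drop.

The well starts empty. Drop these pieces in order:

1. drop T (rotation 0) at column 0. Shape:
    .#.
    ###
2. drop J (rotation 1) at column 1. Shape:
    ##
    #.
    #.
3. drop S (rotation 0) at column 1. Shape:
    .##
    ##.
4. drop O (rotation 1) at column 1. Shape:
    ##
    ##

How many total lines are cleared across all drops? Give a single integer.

Answer: 0

Derivation:
Drop 1: T rot0 at col 0 lands with bottom-row=0; cleared 0 line(s) (total 0); column heights now [1 2 1 0], max=2
Drop 2: J rot1 at col 1 lands with bottom-row=2; cleared 0 line(s) (total 0); column heights now [1 5 5 0], max=5
Drop 3: S rot0 at col 1 lands with bottom-row=5; cleared 0 line(s) (total 0); column heights now [1 6 7 7], max=7
Drop 4: O rot1 at col 1 lands with bottom-row=7; cleared 0 line(s) (total 0); column heights now [1 9 9 7], max=9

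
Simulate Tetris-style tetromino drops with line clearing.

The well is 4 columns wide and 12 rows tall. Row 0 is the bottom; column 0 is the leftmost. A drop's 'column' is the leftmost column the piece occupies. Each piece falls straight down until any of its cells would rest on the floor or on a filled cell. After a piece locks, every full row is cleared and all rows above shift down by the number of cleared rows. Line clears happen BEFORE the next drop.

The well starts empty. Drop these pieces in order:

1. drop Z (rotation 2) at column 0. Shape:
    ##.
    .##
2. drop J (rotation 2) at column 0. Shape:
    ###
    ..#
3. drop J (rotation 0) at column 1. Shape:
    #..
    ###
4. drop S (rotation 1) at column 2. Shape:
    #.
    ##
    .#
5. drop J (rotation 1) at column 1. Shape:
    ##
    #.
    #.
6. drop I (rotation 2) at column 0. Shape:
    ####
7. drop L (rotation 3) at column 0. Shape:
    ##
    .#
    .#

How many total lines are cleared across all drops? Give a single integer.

Answer: 1

Derivation:
Drop 1: Z rot2 at col 0 lands with bottom-row=0; cleared 0 line(s) (total 0); column heights now [2 2 1 0], max=2
Drop 2: J rot2 at col 0 lands with bottom-row=1; cleared 0 line(s) (total 0); column heights now [3 3 3 0], max=3
Drop 3: J rot0 at col 1 lands with bottom-row=3; cleared 0 line(s) (total 0); column heights now [3 5 4 4], max=5
Drop 4: S rot1 at col 2 lands with bottom-row=4; cleared 0 line(s) (total 0); column heights now [3 5 7 6], max=7
Drop 5: J rot1 at col 1 lands with bottom-row=5; cleared 0 line(s) (total 0); column heights now [3 8 8 6], max=8
Drop 6: I rot2 at col 0 lands with bottom-row=8; cleared 1 line(s) (total 1); column heights now [3 8 8 6], max=8
Drop 7: L rot3 at col 0 lands with bottom-row=8; cleared 0 line(s) (total 1); column heights now [11 11 8 6], max=11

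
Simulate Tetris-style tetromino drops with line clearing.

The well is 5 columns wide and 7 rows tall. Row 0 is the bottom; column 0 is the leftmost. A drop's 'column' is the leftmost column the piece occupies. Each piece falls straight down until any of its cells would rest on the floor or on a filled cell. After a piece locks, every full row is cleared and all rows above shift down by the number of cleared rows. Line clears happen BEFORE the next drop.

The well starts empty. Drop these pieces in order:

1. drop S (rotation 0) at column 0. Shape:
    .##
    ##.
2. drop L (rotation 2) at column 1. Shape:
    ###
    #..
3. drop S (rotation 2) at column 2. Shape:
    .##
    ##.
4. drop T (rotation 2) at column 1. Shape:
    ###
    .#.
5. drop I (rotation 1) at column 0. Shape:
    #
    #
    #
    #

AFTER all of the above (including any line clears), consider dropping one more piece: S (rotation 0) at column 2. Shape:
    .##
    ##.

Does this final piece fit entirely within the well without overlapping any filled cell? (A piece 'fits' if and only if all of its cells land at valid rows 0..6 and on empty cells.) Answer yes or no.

Drop 1: S rot0 at col 0 lands with bottom-row=0; cleared 0 line(s) (total 0); column heights now [1 2 2 0 0], max=2
Drop 2: L rot2 at col 1 lands with bottom-row=2; cleared 0 line(s) (total 0); column heights now [1 4 4 4 0], max=4
Drop 3: S rot2 at col 2 lands with bottom-row=4; cleared 0 line(s) (total 0); column heights now [1 4 5 6 6], max=6
Drop 4: T rot2 at col 1 lands with bottom-row=5; cleared 0 line(s) (total 0); column heights now [1 7 7 7 6], max=7
Drop 5: I rot1 at col 0 lands with bottom-row=1; cleared 0 line(s) (total 0); column heights now [5 7 7 7 6], max=7
Test piece S rot0 at col 2 (width 3): heights before test = [5 7 7 7 6]; fits = False

Answer: no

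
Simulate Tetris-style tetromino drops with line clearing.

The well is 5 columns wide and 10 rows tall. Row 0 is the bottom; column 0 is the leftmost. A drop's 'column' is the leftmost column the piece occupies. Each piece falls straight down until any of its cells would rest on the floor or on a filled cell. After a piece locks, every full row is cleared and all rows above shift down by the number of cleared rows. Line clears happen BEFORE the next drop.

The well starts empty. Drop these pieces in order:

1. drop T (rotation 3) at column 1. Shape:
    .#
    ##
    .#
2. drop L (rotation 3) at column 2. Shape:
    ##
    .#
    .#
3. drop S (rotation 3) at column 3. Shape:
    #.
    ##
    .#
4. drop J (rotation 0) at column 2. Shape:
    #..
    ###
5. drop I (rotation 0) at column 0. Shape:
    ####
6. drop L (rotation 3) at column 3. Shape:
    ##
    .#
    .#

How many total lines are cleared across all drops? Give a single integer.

Answer: 1

Derivation:
Drop 1: T rot3 at col 1 lands with bottom-row=0; cleared 0 line(s) (total 0); column heights now [0 2 3 0 0], max=3
Drop 2: L rot3 at col 2 lands with bottom-row=1; cleared 0 line(s) (total 0); column heights now [0 2 4 4 0], max=4
Drop 3: S rot3 at col 3 lands with bottom-row=3; cleared 0 line(s) (total 0); column heights now [0 2 4 6 5], max=6
Drop 4: J rot0 at col 2 lands with bottom-row=6; cleared 0 line(s) (total 0); column heights now [0 2 8 7 7], max=8
Drop 5: I rot0 at col 0 lands with bottom-row=8; cleared 0 line(s) (total 0); column heights now [9 9 9 9 7], max=9
Drop 6: L rot3 at col 3 lands with bottom-row=7; cleared 1 line(s) (total 1); column heights now [0 2 8 9 9], max=9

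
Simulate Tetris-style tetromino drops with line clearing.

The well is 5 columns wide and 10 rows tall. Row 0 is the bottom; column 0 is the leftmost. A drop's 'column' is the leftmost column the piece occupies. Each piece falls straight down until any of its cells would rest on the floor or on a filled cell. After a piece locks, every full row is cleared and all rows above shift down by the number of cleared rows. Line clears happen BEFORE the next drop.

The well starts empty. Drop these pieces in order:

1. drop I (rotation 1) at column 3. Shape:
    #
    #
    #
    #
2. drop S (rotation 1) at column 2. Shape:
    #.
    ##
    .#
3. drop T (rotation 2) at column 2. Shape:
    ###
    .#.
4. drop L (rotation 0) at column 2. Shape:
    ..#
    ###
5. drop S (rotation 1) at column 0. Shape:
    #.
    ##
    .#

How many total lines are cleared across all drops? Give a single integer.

Drop 1: I rot1 at col 3 lands with bottom-row=0; cleared 0 line(s) (total 0); column heights now [0 0 0 4 0], max=4
Drop 2: S rot1 at col 2 lands with bottom-row=4; cleared 0 line(s) (total 0); column heights now [0 0 7 6 0], max=7
Drop 3: T rot2 at col 2 lands with bottom-row=6; cleared 0 line(s) (total 0); column heights now [0 0 8 8 8], max=8
Drop 4: L rot0 at col 2 lands with bottom-row=8; cleared 0 line(s) (total 0); column heights now [0 0 9 9 10], max=10
Drop 5: S rot1 at col 0 lands with bottom-row=0; cleared 0 line(s) (total 0); column heights now [3 2 9 9 10], max=10

Answer: 0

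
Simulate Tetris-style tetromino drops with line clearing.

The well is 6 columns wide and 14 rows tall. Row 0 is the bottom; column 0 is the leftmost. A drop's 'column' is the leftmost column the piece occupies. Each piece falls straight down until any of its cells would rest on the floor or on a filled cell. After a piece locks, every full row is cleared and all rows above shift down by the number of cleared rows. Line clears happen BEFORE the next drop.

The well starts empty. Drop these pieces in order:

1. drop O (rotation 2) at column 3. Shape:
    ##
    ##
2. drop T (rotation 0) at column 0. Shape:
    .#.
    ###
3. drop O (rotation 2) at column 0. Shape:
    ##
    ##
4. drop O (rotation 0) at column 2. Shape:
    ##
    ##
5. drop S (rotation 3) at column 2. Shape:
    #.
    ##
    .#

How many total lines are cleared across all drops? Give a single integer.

Answer: 0

Derivation:
Drop 1: O rot2 at col 3 lands with bottom-row=0; cleared 0 line(s) (total 0); column heights now [0 0 0 2 2 0], max=2
Drop 2: T rot0 at col 0 lands with bottom-row=0; cleared 0 line(s) (total 0); column heights now [1 2 1 2 2 0], max=2
Drop 3: O rot2 at col 0 lands with bottom-row=2; cleared 0 line(s) (total 0); column heights now [4 4 1 2 2 0], max=4
Drop 4: O rot0 at col 2 lands with bottom-row=2; cleared 0 line(s) (total 0); column heights now [4 4 4 4 2 0], max=4
Drop 5: S rot3 at col 2 lands with bottom-row=4; cleared 0 line(s) (total 0); column heights now [4 4 7 6 2 0], max=7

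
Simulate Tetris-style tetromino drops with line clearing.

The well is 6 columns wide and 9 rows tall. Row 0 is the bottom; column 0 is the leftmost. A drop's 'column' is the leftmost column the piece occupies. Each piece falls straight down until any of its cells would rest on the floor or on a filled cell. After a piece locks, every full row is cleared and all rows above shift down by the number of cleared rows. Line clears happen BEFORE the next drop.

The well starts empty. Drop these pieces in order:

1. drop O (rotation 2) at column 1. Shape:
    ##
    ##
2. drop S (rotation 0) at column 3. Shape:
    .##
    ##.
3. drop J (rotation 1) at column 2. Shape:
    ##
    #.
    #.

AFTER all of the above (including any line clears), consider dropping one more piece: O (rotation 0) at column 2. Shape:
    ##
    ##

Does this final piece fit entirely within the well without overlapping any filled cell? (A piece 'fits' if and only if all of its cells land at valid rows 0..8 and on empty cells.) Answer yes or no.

Answer: yes

Derivation:
Drop 1: O rot2 at col 1 lands with bottom-row=0; cleared 0 line(s) (total 0); column heights now [0 2 2 0 0 0], max=2
Drop 2: S rot0 at col 3 lands with bottom-row=0; cleared 0 line(s) (total 0); column heights now [0 2 2 1 2 2], max=2
Drop 3: J rot1 at col 2 lands with bottom-row=2; cleared 0 line(s) (total 0); column heights now [0 2 5 5 2 2], max=5
Test piece O rot0 at col 2 (width 2): heights before test = [0 2 5 5 2 2]; fits = True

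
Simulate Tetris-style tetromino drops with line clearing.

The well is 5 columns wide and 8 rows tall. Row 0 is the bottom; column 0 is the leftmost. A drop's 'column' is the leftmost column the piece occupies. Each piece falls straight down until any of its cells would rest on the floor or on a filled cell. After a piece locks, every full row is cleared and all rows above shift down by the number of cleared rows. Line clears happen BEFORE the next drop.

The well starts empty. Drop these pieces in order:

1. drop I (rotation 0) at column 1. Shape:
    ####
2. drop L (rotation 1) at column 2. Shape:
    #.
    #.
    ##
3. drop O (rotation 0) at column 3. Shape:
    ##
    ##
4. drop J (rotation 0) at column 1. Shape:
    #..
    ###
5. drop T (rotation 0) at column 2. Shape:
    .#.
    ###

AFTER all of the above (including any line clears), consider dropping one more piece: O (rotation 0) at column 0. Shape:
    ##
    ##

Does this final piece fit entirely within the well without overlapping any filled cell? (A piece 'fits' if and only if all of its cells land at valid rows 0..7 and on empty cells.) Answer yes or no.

Drop 1: I rot0 at col 1 lands with bottom-row=0; cleared 0 line(s) (total 0); column heights now [0 1 1 1 1], max=1
Drop 2: L rot1 at col 2 lands with bottom-row=1; cleared 0 line(s) (total 0); column heights now [0 1 4 2 1], max=4
Drop 3: O rot0 at col 3 lands with bottom-row=2; cleared 0 line(s) (total 0); column heights now [0 1 4 4 4], max=4
Drop 4: J rot0 at col 1 lands with bottom-row=4; cleared 0 line(s) (total 0); column heights now [0 6 5 5 4], max=6
Drop 5: T rot0 at col 2 lands with bottom-row=5; cleared 0 line(s) (total 0); column heights now [0 6 6 7 6], max=7
Test piece O rot0 at col 0 (width 2): heights before test = [0 6 6 7 6]; fits = True

Answer: yes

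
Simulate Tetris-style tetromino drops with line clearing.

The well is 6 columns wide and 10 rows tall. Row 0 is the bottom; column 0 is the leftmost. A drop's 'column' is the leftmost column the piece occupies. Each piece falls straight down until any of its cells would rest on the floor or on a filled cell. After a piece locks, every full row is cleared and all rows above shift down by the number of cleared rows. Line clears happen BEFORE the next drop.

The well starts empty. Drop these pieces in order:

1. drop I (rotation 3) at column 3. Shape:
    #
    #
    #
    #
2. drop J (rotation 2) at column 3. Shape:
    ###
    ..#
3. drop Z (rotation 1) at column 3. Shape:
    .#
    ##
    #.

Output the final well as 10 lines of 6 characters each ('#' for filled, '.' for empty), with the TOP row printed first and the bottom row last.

Answer: ......
......
....#.
...##.
...#..
...###
...#.#
...#..
...#..
...#..

Derivation:
Drop 1: I rot3 at col 3 lands with bottom-row=0; cleared 0 line(s) (total 0); column heights now [0 0 0 4 0 0], max=4
Drop 2: J rot2 at col 3 lands with bottom-row=3; cleared 0 line(s) (total 0); column heights now [0 0 0 5 5 5], max=5
Drop 3: Z rot1 at col 3 lands with bottom-row=5; cleared 0 line(s) (total 0); column heights now [0 0 0 7 8 5], max=8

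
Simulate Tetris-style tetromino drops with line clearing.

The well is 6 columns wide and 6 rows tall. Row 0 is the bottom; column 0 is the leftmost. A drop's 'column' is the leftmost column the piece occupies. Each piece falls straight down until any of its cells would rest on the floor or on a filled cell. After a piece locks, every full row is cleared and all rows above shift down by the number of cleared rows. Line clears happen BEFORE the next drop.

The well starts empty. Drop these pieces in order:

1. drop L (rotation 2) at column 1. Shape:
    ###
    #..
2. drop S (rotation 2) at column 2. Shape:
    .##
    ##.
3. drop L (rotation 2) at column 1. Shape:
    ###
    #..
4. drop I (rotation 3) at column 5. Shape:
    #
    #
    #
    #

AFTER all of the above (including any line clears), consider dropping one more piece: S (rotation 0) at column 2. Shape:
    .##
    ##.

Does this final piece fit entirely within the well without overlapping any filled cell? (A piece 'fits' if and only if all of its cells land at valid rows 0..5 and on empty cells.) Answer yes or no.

Answer: no

Derivation:
Drop 1: L rot2 at col 1 lands with bottom-row=0; cleared 0 line(s) (total 0); column heights now [0 2 2 2 0 0], max=2
Drop 2: S rot2 at col 2 lands with bottom-row=2; cleared 0 line(s) (total 0); column heights now [0 2 3 4 4 0], max=4
Drop 3: L rot2 at col 1 lands with bottom-row=3; cleared 0 line(s) (total 0); column heights now [0 5 5 5 4 0], max=5
Drop 4: I rot3 at col 5 lands with bottom-row=0; cleared 0 line(s) (total 0); column heights now [0 5 5 5 4 4], max=5
Test piece S rot0 at col 2 (width 3): heights before test = [0 5 5 5 4 4]; fits = False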